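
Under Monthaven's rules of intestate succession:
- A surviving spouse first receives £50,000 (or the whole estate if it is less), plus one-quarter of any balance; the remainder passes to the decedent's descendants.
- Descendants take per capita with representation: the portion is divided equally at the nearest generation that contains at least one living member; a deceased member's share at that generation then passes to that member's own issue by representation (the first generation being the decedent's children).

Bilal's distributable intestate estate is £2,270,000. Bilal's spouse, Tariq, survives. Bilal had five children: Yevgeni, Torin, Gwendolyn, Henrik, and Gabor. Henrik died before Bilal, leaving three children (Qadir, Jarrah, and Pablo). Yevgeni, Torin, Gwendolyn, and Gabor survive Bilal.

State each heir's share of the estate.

Tariq: £605,000; Yevgeni: £333,000; Torin: £333,000; Gwendolyn: £333,000; Qadir: £111,000; Jarrah: £111,000; Pablo: £111,000; Gabor: £333,000

Tariq first takes £50,000, leaving a balance of £2,220,000. Tariq then takes one-quarter of the balance (£555,000), for a total of £605,000. The remaining £1,665,000 passes to the descendants.
The descendants' portion (£1,665,000) is divided into 5 shares of £333,000: Yevgeni, Torin, Gwendolyn, and Gabor each take £333,000; Henrik's £333,000 share passes to Henrik's issue.
Henrik's share (£333,000) is divided into 3 shares of £111,000: Qadir, Jarrah, and Pablo each take £111,000.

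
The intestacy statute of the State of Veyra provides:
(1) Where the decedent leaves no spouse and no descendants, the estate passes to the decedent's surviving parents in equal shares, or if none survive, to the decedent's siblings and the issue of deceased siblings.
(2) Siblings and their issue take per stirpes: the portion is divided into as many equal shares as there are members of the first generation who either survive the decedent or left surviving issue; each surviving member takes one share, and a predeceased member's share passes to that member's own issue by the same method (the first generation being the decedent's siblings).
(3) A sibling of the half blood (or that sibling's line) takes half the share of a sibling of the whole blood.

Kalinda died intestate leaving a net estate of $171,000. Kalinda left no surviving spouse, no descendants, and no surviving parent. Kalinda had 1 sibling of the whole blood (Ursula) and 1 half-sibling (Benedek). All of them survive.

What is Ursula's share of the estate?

The entire $171,000 passes to the siblings and their issue.
Counting each half-blood sibling's line as half a unit, there are 3/2 units in $171,000, so one unit is $114,000. Whole-blood lines (Ursula) take $114,000 each; half-blood lines (Benedek) take $57,000 each.

Ursula receives $114,000.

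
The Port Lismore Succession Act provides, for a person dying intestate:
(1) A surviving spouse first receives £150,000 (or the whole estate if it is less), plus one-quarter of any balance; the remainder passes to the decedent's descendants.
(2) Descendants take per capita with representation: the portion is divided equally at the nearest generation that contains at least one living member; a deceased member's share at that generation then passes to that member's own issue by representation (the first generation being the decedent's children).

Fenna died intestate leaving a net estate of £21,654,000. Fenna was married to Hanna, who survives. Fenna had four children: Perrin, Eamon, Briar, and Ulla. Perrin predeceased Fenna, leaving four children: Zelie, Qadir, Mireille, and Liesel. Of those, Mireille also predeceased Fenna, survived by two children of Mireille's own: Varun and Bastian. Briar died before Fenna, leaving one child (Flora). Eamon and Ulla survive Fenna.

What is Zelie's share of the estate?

Zelie receives £1,008,000.

Hanna first takes £150,000, leaving a balance of £21,504,000. Hanna then takes one-quarter of the balance (£5,376,000), for a total of £5,526,000. The remaining £16,128,000 passes to the descendants.
The descendants' portion (£16,128,000) is divided into 4 shares of £4,032,000: Eamon and Ulla each take £4,032,000; Perrin's £4,032,000 share passes to Perrin's issue; Briar's £4,032,000 share passes to Briar's issue.
Perrin's share (£4,032,000) is divided into 4 shares of £1,008,000: Zelie, Qadir, and Liesel each take £1,008,000; Mireille's £1,008,000 share passes to Mireille's issue.
Mireille's share (£1,008,000) is divided into 2 shares of £504,000: Varun and Bastian each take £504,000.
Briar's share (£4,032,000) passes entirely to Flora.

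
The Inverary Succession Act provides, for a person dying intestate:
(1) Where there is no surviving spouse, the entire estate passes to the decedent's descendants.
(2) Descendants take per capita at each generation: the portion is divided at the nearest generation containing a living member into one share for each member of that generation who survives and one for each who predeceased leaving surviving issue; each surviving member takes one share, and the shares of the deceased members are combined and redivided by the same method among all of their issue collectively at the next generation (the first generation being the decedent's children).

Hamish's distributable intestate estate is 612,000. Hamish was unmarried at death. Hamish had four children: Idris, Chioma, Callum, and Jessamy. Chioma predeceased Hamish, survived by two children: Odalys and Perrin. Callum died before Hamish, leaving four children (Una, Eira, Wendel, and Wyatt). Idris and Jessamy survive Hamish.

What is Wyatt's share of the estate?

The entire 612,000 passes to the descendants.
That amount (612,000) is divided at the children's generation into 4 shares of 153,000. Idris and Jessamy each take 153,000. The 2 shares of the deceased (Chioma and Callum) are combined into a pool of 306,000.
That pool (306,000) is divided at the grandchildren's generation equally among Odalys, Perrin, Una, Eira, Wendel, and Wyatt: 51,000 each.

Wyatt receives 51,000.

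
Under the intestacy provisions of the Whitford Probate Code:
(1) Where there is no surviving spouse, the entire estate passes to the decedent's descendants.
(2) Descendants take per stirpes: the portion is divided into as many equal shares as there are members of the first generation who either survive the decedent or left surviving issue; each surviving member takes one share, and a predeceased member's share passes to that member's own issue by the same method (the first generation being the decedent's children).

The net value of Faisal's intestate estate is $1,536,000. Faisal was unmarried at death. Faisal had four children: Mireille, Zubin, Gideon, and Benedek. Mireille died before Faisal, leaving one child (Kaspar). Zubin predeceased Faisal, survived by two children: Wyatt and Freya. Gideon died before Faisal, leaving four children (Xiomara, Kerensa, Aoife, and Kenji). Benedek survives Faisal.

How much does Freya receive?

The entire $1,536,000 passes to the descendants.
That amount ($1,536,000) is divided into 4 shares of $384,000: Benedek takes $384,000; Mireille's $384,000 share passes to Mireille's issue; Zubin's $384,000 share passes to Zubin's issue; Gideon's $384,000 share passes to Gideon's issue.
Mireille's share ($384,000) passes entirely to Kaspar.
Zubin's share ($384,000) is divided into 2 shares of $192,000: Wyatt and Freya each take $192,000.
Gideon's share ($384,000) is divided into 4 shares of $96,000: Xiomara, Kerensa, Aoife, and Kenji each take $96,000.

Freya receives $192,000.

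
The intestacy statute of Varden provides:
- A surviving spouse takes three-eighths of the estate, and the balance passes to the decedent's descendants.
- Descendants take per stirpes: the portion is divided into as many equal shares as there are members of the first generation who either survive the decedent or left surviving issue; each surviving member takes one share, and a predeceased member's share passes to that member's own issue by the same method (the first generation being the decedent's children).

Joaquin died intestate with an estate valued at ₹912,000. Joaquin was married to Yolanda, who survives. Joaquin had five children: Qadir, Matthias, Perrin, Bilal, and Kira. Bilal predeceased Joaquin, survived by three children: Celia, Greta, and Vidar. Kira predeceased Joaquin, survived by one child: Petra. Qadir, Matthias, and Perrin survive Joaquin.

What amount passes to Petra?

Petra receives ₹114,000.

Yolanda takes three-eighths of ₹912,000 = ₹342,000. The remaining ₹570,000 passes to the descendants.
The descendants' portion (₹570,000) is divided into 5 shares of ₹114,000: Qadir, Matthias, and Perrin each take ₹114,000; Bilal's ₹114,000 share passes to Bilal's issue; Kira's ₹114,000 share passes to Kira's issue.
Bilal's share (₹114,000) is divided into 3 shares of ₹38,000: Celia, Greta, and Vidar each take ₹38,000.
Kira's share (₹114,000) passes entirely to Petra.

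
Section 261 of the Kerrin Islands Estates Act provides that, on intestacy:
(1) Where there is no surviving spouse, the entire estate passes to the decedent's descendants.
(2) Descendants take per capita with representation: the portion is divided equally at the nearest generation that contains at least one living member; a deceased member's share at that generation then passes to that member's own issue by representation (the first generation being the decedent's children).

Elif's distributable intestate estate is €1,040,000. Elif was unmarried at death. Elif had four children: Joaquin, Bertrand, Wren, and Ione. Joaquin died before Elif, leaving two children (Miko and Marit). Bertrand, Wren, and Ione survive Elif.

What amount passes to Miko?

Miko receives €130,000.

The entire €1,040,000 passes to the descendants.
That amount (€1,040,000) is divided into 4 shares of €260,000: Bertrand, Wren, and Ione each take €260,000; Joaquin's €260,000 share passes to Joaquin's issue.
Joaquin's share (€260,000) is divided into 2 shares of €130,000: Miko and Marit each take €130,000.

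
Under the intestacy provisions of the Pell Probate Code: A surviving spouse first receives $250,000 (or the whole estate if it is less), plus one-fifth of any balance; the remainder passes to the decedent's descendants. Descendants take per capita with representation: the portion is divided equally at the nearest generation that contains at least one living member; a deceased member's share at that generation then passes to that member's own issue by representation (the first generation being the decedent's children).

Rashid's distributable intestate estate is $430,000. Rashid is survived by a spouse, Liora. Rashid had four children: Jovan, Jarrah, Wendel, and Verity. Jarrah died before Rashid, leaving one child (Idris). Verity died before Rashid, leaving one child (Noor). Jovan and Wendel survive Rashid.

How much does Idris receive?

Liora first takes $250,000, leaving a balance of $180,000. Liora then takes one-fifth of the balance ($36,000), for a total of $286,000. The remaining $144,000 passes to the descendants.
The descendants' portion ($144,000) is divided into 4 shares of $36,000: Jovan and Wendel each take $36,000; Jarrah's $36,000 share passes to Jarrah's issue; Verity's $36,000 share passes to Verity's issue.
Jarrah's share ($36,000) passes entirely to Idris.
Verity's share ($36,000) passes entirely to Noor.

Idris receives $36,000.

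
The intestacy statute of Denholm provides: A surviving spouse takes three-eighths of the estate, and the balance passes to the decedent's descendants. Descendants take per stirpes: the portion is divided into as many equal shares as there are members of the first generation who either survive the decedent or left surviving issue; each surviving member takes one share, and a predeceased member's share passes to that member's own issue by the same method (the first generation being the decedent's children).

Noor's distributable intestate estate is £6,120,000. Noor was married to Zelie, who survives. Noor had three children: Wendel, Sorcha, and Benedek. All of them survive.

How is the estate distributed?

Zelie takes three-eighths of £6,120,000 = £2,295,000. The remaining £3,825,000 passes to the descendants.
The descendants' portion (£3,825,000) is divided into 3 shares of £1,275,000: Wendel, Sorcha, and Benedek each take £1,275,000.

Zelie: £2,295,000; Wendel: £1,275,000; Sorcha: £1,275,000; Benedek: £1,275,000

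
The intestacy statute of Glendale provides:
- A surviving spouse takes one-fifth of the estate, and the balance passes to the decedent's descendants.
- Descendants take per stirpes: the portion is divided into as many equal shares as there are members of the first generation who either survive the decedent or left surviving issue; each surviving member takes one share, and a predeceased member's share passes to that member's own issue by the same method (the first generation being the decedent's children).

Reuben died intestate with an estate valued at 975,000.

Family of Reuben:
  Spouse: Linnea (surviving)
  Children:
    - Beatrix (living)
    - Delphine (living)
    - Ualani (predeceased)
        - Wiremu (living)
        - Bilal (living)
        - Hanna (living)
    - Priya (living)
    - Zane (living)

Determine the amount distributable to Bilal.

Bilal receives 52,000.

Linnea takes one-fifth of 975,000 = 195,000. The remaining 780,000 passes to the descendants.
The descendants' portion (780,000) is divided into 5 shares of 156,000: Beatrix, Delphine, Priya, and Zane each take 156,000; Ualani's 156,000 share passes to Ualani's issue.
Ualani's share (156,000) is divided into 3 shares of 52,000: Wiremu, Bilal, and Hanna each take 52,000.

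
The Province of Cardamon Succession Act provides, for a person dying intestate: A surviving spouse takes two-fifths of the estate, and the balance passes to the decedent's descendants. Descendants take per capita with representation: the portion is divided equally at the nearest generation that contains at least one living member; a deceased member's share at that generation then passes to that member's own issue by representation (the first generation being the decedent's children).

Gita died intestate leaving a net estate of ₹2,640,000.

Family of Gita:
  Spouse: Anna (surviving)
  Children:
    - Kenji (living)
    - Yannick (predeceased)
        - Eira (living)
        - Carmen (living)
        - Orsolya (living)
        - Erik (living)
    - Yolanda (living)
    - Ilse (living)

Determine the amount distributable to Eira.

Anna takes two-fifths of ₹2,640,000 = ₹1,056,000. The remaining ₹1,584,000 passes to the descendants.
The descendants' portion (₹1,584,000) is divided into 4 shares of ₹396,000: Kenji, Yolanda, and Ilse each take ₹396,000; Yannick's ₹396,000 share passes to Yannick's issue.
Yannick's share (₹396,000) is divided into 4 shares of ₹99,000: Eira, Carmen, Orsolya, and Erik each take ₹99,000.

Eira receives ₹99,000.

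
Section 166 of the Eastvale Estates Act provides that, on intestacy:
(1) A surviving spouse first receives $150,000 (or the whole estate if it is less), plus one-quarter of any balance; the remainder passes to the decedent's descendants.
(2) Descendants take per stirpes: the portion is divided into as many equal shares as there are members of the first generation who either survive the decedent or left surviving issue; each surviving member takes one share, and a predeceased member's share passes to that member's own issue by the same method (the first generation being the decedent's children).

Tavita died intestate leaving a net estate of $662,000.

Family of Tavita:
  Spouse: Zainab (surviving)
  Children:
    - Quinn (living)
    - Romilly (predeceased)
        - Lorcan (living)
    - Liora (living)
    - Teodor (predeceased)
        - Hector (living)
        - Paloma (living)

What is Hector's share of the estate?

Zainab first takes $150,000, leaving a balance of $512,000. Zainab then takes one-quarter of the balance ($128,000), for a total of $278,000. The remaining $384,000 passes to the descendants.
The descendants' portion ($384,000) is divided into 4 shares of $96,000: Quinn and Liora each take $96,000; Romilly's $96,000 share passes to Romilly's issue; Teodor's $96,000 share passes to Teodor's issue.
Romilly's share ($96,000) passes entirely to Lorcan.
Teodor's share ($96,000) is divided into 2 shares of $48,000: Hector and Paloma each take $48,000.

Hector receives $48,000.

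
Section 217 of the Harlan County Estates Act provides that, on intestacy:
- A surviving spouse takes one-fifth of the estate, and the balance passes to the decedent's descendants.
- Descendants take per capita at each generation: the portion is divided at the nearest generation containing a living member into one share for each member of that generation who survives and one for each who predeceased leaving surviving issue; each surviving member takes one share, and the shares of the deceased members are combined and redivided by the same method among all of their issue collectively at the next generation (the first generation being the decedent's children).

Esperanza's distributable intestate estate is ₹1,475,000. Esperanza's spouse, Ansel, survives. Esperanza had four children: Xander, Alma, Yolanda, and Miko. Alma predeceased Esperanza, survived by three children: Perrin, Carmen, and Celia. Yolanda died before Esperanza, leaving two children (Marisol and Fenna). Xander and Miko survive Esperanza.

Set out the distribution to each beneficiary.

Ansel: ₹295,000; Xander: ₹295,000; Perrin: ₹118,000; Carmen: ₹118,000; Celia: ₹118,000; Marisol: ₹118,000; Fenna: ₹118,000; Miko: ₹295,000

Ansel takes one-fifth of ₹1,475,000 = ₹295,000. The remaining ₹1,180,000 passes to the descendants.
The descendants' portion (₹1,180,000) is divided at the children's generation into 4 shares of ₹295,000. Xander and Miko each take ₹295,000. The 2 shares of the deceased (Alma and Yolanda) are combined into a pool of ₹590,000.
That pool (₹590,000) is divided at the grandchildren's generation equally among Perrin, Carmen, Celia, Marisol, and Fenna: ₹118,000 each.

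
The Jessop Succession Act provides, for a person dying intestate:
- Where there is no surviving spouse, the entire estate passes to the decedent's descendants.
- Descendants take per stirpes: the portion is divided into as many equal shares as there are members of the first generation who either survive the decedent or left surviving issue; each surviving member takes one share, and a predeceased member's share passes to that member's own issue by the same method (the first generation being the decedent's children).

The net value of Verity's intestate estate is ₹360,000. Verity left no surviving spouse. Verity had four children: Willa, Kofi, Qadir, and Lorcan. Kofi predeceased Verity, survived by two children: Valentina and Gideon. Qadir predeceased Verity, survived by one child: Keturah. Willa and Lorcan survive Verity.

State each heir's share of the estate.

The entire ₹360,000 passes to the descendants.
That amount (₹360,000) is divided into 4 shares of ₹90,000: Willa and Lorcan each take ₹90,000; Kofi's ₹90,000 share passes to Kofi's issue; Qadir's ₹90,000 share passes to Qadir's issue.
Kofi's share (₹90,000) is divided into 2 shares of ₹45,000: Valentina and Gideon each take ₹45,000.
Qadir's share (₹90,000) passes entirely to Keturah.

Willa: ₹90,000; Valentina: ₹45,000; Gideon: ₹45,000; Keturah: ₹90,000; Lorcan: ₹90,000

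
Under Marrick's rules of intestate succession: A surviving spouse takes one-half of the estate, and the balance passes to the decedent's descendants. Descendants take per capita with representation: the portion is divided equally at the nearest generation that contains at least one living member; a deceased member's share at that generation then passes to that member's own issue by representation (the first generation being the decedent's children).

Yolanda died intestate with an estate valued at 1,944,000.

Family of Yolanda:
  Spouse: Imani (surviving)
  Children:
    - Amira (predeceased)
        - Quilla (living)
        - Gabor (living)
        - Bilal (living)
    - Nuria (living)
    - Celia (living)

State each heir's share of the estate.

Imani takes one-half of 1,944,000 = 972,000. The remaining 972,000 passes to the descendants.
The descendants' portion (972,000) is divided into 3 shares of 324,000: Nuria and Celia each take 324,000; Amira's 324,000 share passes to Amira's issue.
Amira's share (324,000) is divided into 3 shares of 108,000: Quilla, Gabor, and Bilal each take 108,000.

Imani: 972,000; Quilla: 108,000; Gabor: 108,000; Bilal: 108,000; Nuria: 324,000; Celia: 324,000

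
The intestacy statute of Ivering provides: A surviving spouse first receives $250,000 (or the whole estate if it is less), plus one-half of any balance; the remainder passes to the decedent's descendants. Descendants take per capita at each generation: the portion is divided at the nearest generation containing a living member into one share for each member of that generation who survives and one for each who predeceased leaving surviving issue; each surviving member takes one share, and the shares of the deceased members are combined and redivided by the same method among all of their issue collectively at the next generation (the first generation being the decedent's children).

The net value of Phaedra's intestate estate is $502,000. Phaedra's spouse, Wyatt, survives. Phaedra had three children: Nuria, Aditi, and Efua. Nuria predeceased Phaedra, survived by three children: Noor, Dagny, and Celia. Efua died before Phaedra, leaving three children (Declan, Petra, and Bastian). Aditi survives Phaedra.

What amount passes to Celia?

Wyatt first takes $250,000, leaving a balance of $252,000. Wyatt then takes one-half of the balance ($126,000), for a total of $376,000. The remaining $126,000 passes to the descendants.
The descendants' portion ($126,000) is divided at the children's generation into 3 shares of $42,000. Aditi takes $42,000. The 2 shares of the deceased (Nuria and Efua) are combined into a pool of $84,000.
That pool ($84,000) is divided at the grandchildren's generation equally among Noor, Dagny, Celia, Declan, Petra, and Bastian: $14,000 each.

Celia receives $14,000.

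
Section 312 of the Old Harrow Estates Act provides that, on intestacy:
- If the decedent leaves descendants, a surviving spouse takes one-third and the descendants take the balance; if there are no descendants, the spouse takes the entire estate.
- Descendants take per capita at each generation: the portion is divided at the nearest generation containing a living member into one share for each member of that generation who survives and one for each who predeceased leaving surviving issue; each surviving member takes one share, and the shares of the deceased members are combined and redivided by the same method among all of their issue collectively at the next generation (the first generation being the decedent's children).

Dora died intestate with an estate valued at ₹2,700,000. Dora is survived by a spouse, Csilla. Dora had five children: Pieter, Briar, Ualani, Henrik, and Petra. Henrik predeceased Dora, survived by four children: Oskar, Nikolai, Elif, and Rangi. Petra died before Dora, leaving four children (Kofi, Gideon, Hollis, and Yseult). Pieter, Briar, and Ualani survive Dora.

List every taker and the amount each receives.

Csilla takes one-third of ₹2,700,000 = ₹900,000. The remaining ₹1,800,000 passes to the descendants.
The descendants' portion (₹1,800,000) is divided at the children's generation into 5 shares of ₹360,000. Pieter, Briar, and Ualani each take ₹360,000. The 2 shares of the deceased (Henrik and Petra) are combined into a pool of ₹720,000.
That pool (₹720,000) is divided at the grandchildren's generation equally among Oskar, Nikolai, Elif, Rangi, Kofi, Gideon, Hollis, and Yseult: ₹90,000 each.

Csilla: ₹900,000; Pieter: ₹360,000; Briar: ₹360,000; Ualani: ₹360,000; Oskar: ₹90,000; Nikolai: ₹90,000; Elif: ₹90,000; Rangi: ₹90,000; Kofi: ₹90,000; Gideon: ₹90,000; Hollis: ₹90,000; Yseult: ₹90,000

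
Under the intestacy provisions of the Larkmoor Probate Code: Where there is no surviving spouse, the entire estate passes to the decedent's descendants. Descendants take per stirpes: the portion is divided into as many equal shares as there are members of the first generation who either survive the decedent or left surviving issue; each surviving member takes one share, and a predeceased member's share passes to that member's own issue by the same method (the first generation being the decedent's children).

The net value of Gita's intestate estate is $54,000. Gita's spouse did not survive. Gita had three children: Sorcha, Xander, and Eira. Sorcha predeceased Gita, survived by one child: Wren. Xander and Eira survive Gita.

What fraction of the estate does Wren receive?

The entire $54,000 passes to the descendants.
That amount ($54,000) is divided into 3 shares of $18,000: Xander and Eira each take $18,000; Sorcha's $18,000 share passes to Sorcha's issue.
Sorcha's share ($18,000) passes entirely to Wren.

Wren receives 1/3 of the estate.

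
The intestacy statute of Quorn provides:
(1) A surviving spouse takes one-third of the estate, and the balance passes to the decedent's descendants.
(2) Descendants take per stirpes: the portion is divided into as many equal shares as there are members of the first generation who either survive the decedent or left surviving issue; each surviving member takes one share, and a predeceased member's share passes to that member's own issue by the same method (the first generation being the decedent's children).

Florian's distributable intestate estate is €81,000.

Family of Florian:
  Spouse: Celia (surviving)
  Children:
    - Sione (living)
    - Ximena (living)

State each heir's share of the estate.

Celia takes one-third of €81,000 = €27,000. The remaining €54,000 passes to the descendants.
The descendants' portion (€54,000) is divided into 2 shares of €27,000: Sione and Ximena each take €27,000.

Celia: €27,000; Sione: €27,000; Ximena: €27,000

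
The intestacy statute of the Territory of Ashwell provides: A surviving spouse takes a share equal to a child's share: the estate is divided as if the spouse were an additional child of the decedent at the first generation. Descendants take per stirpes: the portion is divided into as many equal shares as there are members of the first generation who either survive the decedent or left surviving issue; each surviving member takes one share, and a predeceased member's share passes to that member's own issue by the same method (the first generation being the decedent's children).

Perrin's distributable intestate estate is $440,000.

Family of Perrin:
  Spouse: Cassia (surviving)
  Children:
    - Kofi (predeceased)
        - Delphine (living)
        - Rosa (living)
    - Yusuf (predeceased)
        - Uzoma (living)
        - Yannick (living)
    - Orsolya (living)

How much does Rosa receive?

Rosa receives $55,000.

The spouse counts as an additional share at the children's level, so there are 4 primary shares of $110,000. Cassia takes one such share ($110,000).
The children's combined portion ($330,000) is divided into 3 shares of $110,000: Orsolya takes $110,000; Kofi's $110,000 share passes to Kofi's issue; Yusuf's $110,000 share passes to Yusuf's issue.
Kofi's share ($110,000) is divided into 2 shares of $55,000: Delphine and Rosa each take $55,000.
Yusuf's share ($110,000) is divided into 2 shares of $55,000: Uzoma and Yannick each take $55,000.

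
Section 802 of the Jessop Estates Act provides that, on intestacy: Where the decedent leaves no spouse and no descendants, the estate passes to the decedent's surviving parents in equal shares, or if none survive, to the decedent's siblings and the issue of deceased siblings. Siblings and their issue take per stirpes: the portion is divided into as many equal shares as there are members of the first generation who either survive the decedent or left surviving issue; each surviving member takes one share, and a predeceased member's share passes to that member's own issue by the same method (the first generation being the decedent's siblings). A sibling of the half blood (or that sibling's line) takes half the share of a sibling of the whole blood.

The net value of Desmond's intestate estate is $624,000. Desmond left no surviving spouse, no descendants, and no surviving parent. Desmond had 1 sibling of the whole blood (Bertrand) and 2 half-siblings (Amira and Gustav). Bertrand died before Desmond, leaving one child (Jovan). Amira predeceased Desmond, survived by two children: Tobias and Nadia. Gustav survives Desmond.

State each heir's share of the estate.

The entire $624,000 passes to the siblings and their issue.
Counting each half-blood sibling's line as half a unit, there are 2 units in $624,000, so one unit is $312,000. Whole-blood lines (Bertrand) take $312,000 each; half-blood lines (Amira and Gustav) take $156,000 each.
Bertrand's share ($312,000) passes entirely to Jovan.
Amira's share ($156,000) is divided into 2 shares of $78,000: Tobias and Nadia each take $78,000.

Jovan: $312,000; Tobias: $78,000; Nadia: $78,000; Gustav: $156,000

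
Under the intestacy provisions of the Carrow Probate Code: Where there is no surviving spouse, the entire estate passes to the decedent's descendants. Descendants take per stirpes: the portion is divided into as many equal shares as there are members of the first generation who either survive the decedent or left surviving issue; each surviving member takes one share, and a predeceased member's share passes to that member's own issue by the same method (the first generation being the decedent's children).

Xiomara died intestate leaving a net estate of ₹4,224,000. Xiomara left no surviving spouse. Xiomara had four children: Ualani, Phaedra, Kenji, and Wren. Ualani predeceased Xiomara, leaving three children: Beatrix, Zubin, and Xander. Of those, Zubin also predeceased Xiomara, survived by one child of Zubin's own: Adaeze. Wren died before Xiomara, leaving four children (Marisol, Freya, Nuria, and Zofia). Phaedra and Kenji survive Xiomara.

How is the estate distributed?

Beatrix: ₹352,000; Adaeze: ₹352,000; Xander: ₹352,000; Phaedra: ₹1,056,000; Kenji: ₹1,056,000; Marisol: ₹264,000; Freya: ₹264,000; Nuria: ₹264,000; Zofia: ₹264,000

The entire ₹4,224,000 passes to the descendants.
That amount (₹4,224,000) is divided into 4 shares of ₹1,056,000: Phaedra and Kenji each take ₹1,056,000; Ualani's ₹1,056,000 share passes to Ualani's issue; Wren's ₹1,056,000 share passes to Wren's issue.
Ualani's share (₹1,056,000) is divided into 3 shares of ₹352,000: Beatrix and Xander each take ₹352,000; Zubin's ₹352,000 share passes to Zubin's issue.
Zubin's share (₹352,000) passes entirely to Adaeze.
Wren's share (₹1,056,000) is divided into 4 shares of ₹264,000: Marisol, Freya, Nuria, and Zofia each take ₹264,000.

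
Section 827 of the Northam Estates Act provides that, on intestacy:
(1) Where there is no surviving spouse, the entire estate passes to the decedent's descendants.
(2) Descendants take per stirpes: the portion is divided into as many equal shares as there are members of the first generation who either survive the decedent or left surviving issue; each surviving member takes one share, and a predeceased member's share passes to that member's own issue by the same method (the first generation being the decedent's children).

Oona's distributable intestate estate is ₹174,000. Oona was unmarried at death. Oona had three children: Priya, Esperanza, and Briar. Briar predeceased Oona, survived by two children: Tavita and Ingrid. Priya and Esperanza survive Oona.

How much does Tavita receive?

Tavita receives ₹29,000.

The entire ₹174,000 passes to the descendants.
That amount (₹174,000) is divided into 3 shares of ₹58,000: Priya and Esperanza each take ₹58,000; Briar's ₹58,000 share passes to Briar's issue.
Briar's share (₹58,000) is divided into 2 shares of ₹29,000: Tavita and Ingrid each take ₹29,000.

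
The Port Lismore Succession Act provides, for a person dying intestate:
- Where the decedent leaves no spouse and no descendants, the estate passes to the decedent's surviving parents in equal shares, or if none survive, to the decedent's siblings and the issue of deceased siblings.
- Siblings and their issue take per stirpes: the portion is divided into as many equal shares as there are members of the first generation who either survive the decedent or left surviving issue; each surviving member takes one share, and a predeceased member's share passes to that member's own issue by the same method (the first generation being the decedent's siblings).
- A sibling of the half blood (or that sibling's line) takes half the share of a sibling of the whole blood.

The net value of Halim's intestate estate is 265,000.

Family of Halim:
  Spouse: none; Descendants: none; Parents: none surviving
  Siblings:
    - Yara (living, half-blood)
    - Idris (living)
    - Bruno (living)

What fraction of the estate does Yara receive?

Yara receives 1/5 of the estate.

The entire 265,000 passes to the siblings and their issue.
Counting each half-blood sibling's line as half a unit, there are 5/2 units in 265,000, so one unit is 106,000. Whole-blood lines (Idris and Bruno) take 106,000 each; half-blood lines (Yara) take 53,000 each.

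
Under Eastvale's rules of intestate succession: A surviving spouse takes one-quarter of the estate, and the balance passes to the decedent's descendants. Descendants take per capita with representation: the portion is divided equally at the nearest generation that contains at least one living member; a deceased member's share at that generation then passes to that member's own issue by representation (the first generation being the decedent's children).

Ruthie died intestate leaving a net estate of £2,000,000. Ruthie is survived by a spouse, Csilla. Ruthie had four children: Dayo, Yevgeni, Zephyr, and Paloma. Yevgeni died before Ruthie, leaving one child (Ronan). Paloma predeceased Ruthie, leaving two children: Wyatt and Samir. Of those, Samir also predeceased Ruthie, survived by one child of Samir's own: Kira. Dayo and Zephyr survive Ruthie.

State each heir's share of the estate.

Csilla: £500,000; Dayo: £375,000; Ronan: £375,000; Zephyr: £375,000; Wyatt: £187,500; Kira: £187,500

Csilla takes one-quarter of £2,000,000 = £500,000. The remaining £1,500,000 passes to the descendants.
The descendants' portion (£1,500,000) is divided into 4 shares of £375,000: Dayo and Zephyr each take £375,000; Yevgeni's £375,000 share passes to Yevgeni's issue; Paloma's £375,000 share passes to Paloma's issue.
Yevgeni's share (£375,000) passes entirely to Ronan.
Paloma's share (£375,000) is divided into 2 shares of £187,500: Wyatt takes £187,500; Samir's £187,500 share passes to Samir's issue.
Samir's share (£187,500) passes entirely to Kira.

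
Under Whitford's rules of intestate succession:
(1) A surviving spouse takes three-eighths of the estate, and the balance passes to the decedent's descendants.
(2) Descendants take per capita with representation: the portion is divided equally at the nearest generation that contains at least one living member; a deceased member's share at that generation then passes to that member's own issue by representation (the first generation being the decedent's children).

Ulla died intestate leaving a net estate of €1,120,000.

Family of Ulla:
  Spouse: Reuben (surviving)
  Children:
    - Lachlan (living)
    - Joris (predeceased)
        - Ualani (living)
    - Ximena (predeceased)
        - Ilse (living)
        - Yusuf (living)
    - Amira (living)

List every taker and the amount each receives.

Reuben takes three-eighths of €1,120,000 = €420,000. The remaining €700,000 passes to the descendants.
The descendants' portion (€700,000) is divided into 4 shares of €175,000: Lachlan and Amira each take €175,000; Joris's €175,000 share passes to Joris's issue; Ximena's €175,000 share passes to Ximena's issue.
Joris's share (€175,000) passes entirely to Ualani.
Ximena's share (€175,000) is divided into 2 shares of €87,500: Ilse and Yusuf each take €87,500.

Reuben: €420,000; Lachlan: €175,000; Ualani: €175,000; Ilse: €87,500; Yusuf: €87,500; Amira: €175,000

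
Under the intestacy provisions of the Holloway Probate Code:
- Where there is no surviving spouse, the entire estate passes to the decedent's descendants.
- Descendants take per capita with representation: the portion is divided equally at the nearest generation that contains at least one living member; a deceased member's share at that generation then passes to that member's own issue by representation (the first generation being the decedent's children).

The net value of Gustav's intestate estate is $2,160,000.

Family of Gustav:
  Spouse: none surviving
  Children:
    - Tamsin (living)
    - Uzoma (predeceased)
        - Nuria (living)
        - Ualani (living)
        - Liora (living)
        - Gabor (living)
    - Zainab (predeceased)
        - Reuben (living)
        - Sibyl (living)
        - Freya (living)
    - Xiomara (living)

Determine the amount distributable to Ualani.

Ualani receives $135,000.

The entire $2,160,000 passes to the descendants.
That amount ($2,160,000) is divided into 4 shares of $540,000: Tamsin and Xiomara each take $540,000; Uzoma's $540,000 share passes to Uzoma's issue; Zainab's $540,000 share passes to Zainab's issue.
Uzoma's share ($540,000) is divided into 4 shares of $135,000: Nuria, Ualani, Liora, and Gabor each take $135,000.
Zainab's share ($540,000) is divided into 3 shares of $180,000: Reuben, Sibyl, and Freya each take $180,000.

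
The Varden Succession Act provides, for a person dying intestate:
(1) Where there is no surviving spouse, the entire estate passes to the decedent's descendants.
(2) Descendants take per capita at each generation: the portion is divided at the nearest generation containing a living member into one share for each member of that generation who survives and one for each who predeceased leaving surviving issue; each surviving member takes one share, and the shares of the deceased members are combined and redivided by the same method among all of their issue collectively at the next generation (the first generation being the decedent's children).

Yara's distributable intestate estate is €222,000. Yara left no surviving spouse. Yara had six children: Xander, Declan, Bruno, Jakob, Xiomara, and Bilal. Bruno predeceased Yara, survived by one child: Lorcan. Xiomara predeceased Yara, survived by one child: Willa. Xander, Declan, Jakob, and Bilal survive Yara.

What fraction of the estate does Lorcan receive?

Lorcan receives 1/6 of the estate.

The entire €222,000 passes to the descendants.
That amount (€222,000) is divided at the children's generation into 6 shares of €37,000. Xander, Declan, Jakob, and Bilal each take €37,000. The 2 shares of the deceased (Bruno and Xiomara) are combined into a pool of €74,000.
That pool (€74,000) is divided at the grandchildren's generation equally among Lorcan and Willa: €37,000 each.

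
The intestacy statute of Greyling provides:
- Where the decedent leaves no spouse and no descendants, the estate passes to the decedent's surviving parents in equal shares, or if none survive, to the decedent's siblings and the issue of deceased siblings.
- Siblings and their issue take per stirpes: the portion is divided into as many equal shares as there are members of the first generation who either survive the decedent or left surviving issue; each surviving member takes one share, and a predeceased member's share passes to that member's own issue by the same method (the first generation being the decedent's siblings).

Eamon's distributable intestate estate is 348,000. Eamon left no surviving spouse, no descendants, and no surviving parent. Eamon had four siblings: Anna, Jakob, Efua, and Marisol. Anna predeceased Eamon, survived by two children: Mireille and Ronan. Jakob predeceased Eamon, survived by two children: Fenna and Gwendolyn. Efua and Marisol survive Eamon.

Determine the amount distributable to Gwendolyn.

The entire 348,000 passes to the siblings and their issue.
That amount (348,000) is divided into 4 shares of 87,000: Efua and Marisol each take 87,000; Anna's 87,000 share passes to Anna's issue; Jakob's 87,000 share passes to Jakob's issue.
Anna's share (87,000) is divided into 2 shares of 43,500: Mireille and Ronan each take 43,500.
Jakob's share (87,000) is divided into 2 shares of 43,500: Fenna and Gwendolyn each take 43,500.

Gwendolyn receives 43,500.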